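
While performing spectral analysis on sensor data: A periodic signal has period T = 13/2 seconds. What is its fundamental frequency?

The fundamental frequency is the reciprocal of the period.
f = 1/T = 1/(13/2) = 2/13 Hz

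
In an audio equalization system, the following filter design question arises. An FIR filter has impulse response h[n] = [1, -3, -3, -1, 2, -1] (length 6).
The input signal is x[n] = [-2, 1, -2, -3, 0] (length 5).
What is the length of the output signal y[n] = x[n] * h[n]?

For linear convolution, the output length is:
len(y) = len(x) + len(h) - 1 = 5 + 6 - 1 = 10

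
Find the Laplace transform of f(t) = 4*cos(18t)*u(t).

Standard pair: cos(wt)*u(t) <-> s/(s^2+w^2)
With w = 18: L{4*cos(18t)*u(t)} = 4s/(s^2+324)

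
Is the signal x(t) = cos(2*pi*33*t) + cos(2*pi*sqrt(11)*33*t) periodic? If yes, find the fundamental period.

f1 = 33 Hz, f2 = 33*sqrt(11) Hz
Ratio f2/f1 = sqrt(11), which is irrational.
Since the frequency ratio is irrational, no common period exists.
The signal is not periodic.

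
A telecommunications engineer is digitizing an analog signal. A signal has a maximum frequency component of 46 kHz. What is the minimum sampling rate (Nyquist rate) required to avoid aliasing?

By the Nyquist-Shannon sampling theorem,
the minimum sampling rate (Nyquist rate) must be at least 2 * f_max.
Nyquist rate = 2 * 46 kHz = 92 kHz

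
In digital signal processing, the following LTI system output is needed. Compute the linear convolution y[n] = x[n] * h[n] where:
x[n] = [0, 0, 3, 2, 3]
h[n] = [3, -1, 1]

y[n] = sum_k x[k]*h[n-k]. Output length = len(x) + len(h) - 1 = 5 + 3 - 1 = 7.
y[0] = 0*3 = 0
y[1] = 0*3 + 0*-1 = 0
y[2] = 3*3 + 0*-1 + 0*1 = 9
y[3] = 2*3 + 3*-1 + 0*1 = 3
y[4] = 3*3 + 2*-1 + 3*1 = 10
y[5] = 3*-1 + 2*1 = -1
y[6] = 3*1 = 3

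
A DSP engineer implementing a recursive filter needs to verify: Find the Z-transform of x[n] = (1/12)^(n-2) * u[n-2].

Time-shifting property: if X(z) = Z{x[n]}, then Z{x[n-d]} = z^(-d) * X(z)
X(z) = z/(z - 1/12) for x[n] = (1/12)^n * u[n]
Z{x[n-2]} = z^(-2) * z/(z - 1/12) = z^(-1)/(z - 1/12)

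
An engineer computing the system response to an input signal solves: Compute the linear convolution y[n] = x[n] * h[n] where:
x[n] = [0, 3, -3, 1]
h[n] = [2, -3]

y[n] = sum_k x[k]*h[n-k]. Output length = len(x) + len(h) - 1 = 4 + 2 - 1 = 5.
y[0] = 0*2 = 0
y[1] = 3*2 + 0*-3 = 6
y[2] = -3*2 + 3*-3 = -15
y[3] = 1*2 + -3*-3 = 11
y[4] = 1*-3 = -3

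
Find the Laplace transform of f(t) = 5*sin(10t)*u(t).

Standard pair: sin(wt)*u(t) <-> w/(s^2+w^2)
With w = 10: L{5*sin(10t)*u(t)} = 50/(s^2+100)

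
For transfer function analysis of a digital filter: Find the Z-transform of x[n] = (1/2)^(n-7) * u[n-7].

Time-shifting property: if X(z) = Z{x[n]}, then Z{x[n-d]} = z^(-d) * X(z)
X(z) = z/(z - 1/2) for x[n] = (1/2)^n * u[n]
Z{x[n-7]} = z^(-7) * z/(z - 1/2) = z^(-6)/(z - 1/2)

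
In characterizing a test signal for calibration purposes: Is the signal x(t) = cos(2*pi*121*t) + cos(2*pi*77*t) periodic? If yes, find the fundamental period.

f1 = 121 Hz, f2 = 77 Hz
Period T1 = 1/121, T2 = 1/77
Ratio T1/T2 = 77/121, which is rational.
The signal is periodic with fundamental period T = 1/GCD(121,77) = 1/11 s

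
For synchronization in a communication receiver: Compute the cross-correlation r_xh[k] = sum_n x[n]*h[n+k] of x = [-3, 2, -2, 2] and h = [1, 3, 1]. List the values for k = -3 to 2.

Both sequences indexed from 0 and zero outside their support.
Lags with overlap: k = -3 to 2.
  r_xh[-3] = x[3]*h[0] = 2
  r_xh[-2] = x[2]*h[0] + x[3]*h[1] = 4
  r_xh[-1] = x[1]*h[0] + x[2]*h[1] + x[3]*h[2] = -2
  r_xh[0] = x[0]*h[0] + x[1]*h[1] + x[2]*h[2] = 1
  r_xh[1] = x[0]*h[1] + x[1]*h[2] = -7
  r_xh[2] = x[0]*h[2] = -3
r_xh = [2, 4, -2, 1, -7, -3] (for k = -3, ..., 2)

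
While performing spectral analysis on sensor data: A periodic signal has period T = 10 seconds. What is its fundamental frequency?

The fundamental frequency is the reciprocal of the period.
f = 1/T = 1/(10) = 1/10 Hz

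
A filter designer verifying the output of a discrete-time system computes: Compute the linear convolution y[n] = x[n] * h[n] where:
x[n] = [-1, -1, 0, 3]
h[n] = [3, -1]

y[n] = sum_k x[k]*h[n-k]. Output length = len(x) + len(h) - 1 = 4 + 2 - 1 = 5.
y[0] = -1*3 = -3
y[1] = -1*3 + -1*-1 = -2
y[2] = 0*3 + -1*-1 = 1
y[3] = 3*3 + 0*-1 = 9
y[4] = 3*-1 = -3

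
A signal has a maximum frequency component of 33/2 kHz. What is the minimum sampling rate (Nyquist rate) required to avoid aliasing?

By the Nyquist-Shannon sampling theorem,
the minimum sampling rate (Nyquist rate) must be at least 2 * f_max.
Nyquist rate = 2 * 33/2 kHz = 33 kHz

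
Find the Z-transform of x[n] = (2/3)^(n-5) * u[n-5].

Time-shifting property: if X(z) = Z{x[n]}, then Z{x[n-d]} = z^(-d) * X(z)
X(z) = z/(z - 2/3) for x[n] = (2/3)^n * u[n]
Z{x[n-5]} = z^(-5) * z/(z - 2/3) = z^(-4)/(z - 2/3)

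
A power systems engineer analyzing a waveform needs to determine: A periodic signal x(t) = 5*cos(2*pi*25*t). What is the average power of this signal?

Average power of A*cos(wt) is A^2/2.
P = 5^2 / 2 = 25/2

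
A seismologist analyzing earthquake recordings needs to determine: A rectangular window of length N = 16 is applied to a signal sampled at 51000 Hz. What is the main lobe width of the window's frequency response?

For a rectangular window of length N,
the main lobe width in frequency is 2*f_s/N.
= 2*51000/16 = 6375 Hz
This determines the minimum frequency separation for resolving two sinusoids.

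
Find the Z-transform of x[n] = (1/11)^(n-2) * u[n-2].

Time-shifting property: if X(z) = Z{x[n]}, then Z{x[n-d]} = z^(-d) * X(z)
X(z) = z/(z - 1/11) for x[n] = (1/11)^n * u[n]
Z{x[n-2]} = z^(-2) * z/(z - 1/11) = z^(-1)/(z - 1/11)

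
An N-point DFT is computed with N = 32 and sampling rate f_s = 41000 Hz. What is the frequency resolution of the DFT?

DFT frequency resolution = f_s / N
= 41000 / 32 = 5125/4 Hz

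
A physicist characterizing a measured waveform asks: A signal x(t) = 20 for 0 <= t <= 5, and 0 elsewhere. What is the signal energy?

Energy = integral of |x(t)|^2 dt over the signal duration
= 20^2 * 5 = 400 * 5 = 2000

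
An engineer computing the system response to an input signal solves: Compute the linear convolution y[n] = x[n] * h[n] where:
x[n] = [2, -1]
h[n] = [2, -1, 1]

y[n] = sum_k x[k]*h[n-k]. Output length = len(x) + len(h) - 1 = 2 + 3 - 1 = 4.
y[0] = 2*2 = 4
y[1] = -1*2 + 2*-1 = -4
y[2] = -1*-1 + 2*1 = 3
y[3] = -1*1 = -1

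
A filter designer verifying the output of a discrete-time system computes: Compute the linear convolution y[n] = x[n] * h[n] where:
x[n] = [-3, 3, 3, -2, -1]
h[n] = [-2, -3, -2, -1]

y[n] = sum_k x[k]*h[n-k]. Output length = len(x) + len(h) - 1 = 5 + 4 - 1 = 8.
y[0] = -3*-2 = 6
y[1] = 3*-2 + -3*-3 = 3
y[2] = 3*-2 + 3*-3 + -3*-2 = -9
y[3] = -2*-2 + 3*-3 + 3*-2 + -3*-1 = -8
y[4] = -1*-2 + -2*-3 + 3*-2 + 3*-1 = -1
y[5] = -1*-3 + -2*-2 + 3*-1 = 4
y[6] = -1*-2 + -2*-1 = 4
y[7] = -1*-1 = 1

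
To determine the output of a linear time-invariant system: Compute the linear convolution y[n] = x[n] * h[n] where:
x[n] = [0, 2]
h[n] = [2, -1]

y[n] = sum_k x[k]*h[n-k]. Output length = len(x) + len(h) - 1 = 2 + 2 - 1 = 3.
y[0] = 0*2 = 0
y[1] = 2*2 + 0*-1 = 4
y[2] = 2*-1 = -2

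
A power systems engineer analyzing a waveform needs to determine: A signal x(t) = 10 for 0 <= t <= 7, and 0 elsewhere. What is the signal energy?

Energy = integral of |x(t)|^2 dt over the signal duration
= 10^2 * 7 = 100 * 7 = 700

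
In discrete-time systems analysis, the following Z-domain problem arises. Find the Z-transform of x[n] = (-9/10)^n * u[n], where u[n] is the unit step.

The Z-transform of a^n * u[n] is z/(z-a) for |z| > |a|.
Here a = -9/10, so X(z) = z/(z - (-9/10)) = 10z/(10z + 9)
ROC: |z| > 9/10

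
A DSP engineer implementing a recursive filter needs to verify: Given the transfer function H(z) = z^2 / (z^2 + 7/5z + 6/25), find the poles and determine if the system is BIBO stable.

Poles are roots of the denominator: z^2 + 7/5z + 6/25 = 0.
Quadratic formula: z = [-(7/5) +/- sqrt((7/5)^2 - 4*(6/25))] / 2
Discriminant = 49/25 - 24/25 = 1; sqrt = 1.
z = (-7/5 +/- 1) / 2 => z = -1/5 or z = -6/5.
|p1| = 6/5, |p2| = 1/5.
For BIBO stability, all poles must lie inside the unit circle (|p| < 1).
System is UNSTABLE since at least one |p| >= 1.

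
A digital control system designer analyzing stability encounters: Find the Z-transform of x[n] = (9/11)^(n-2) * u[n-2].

Time-shifting property: if X(z) = Z{x[n]}, then Z{x[n-d]} = z^(-d) * X(z)
X(z) = z/(z - 9/11) for x[n] = (9/11)^n * u[n]
Z{x[n-2]} = z^(-2) * z/(z - 9/11) = z^(-1)/(z - 9/11)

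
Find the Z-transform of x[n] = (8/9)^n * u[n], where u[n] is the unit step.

The Z-transform of a^n * u[n] is z/(z-a) for |z| > |a|.
Here a = 8/9, so X(z) = z/(z - (8/9)) = 9z/(9z - 8)
ROC: |z| > 8/9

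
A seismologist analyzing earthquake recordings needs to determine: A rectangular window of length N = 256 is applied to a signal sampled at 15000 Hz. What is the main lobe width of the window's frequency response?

For a rectangular window of length N,
the main lobe width in frequency is 2*f_s/N.
= 2*15000/256 = 1875/16 Hz
This determines the minimum frequency separation for resolving two sinusoids.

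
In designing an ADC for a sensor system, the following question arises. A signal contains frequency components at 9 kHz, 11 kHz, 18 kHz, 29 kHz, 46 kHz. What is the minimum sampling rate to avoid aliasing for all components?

The highest frequency component is f_max = 46 kHz.
Nyquist rate = 2 * f_max = 2 * 46 kHz = 92 kHz.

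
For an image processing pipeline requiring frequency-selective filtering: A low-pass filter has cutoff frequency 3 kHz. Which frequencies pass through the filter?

A low-pass filter passes all frequencies below the cutoff frequency 3 kHz and attenuates higher frequencies.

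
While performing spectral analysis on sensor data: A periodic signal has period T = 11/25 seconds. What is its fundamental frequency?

The fundamental frequency is the reciprocal of the period.
f = 1/T = 1/(11/25) = 25/11 Hz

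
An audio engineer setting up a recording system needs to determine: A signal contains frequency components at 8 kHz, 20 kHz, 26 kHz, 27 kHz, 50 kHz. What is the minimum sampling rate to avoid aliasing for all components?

The highest frequency component is f_max = 50 kHz.
Nyquist rate = 2 * f_max = 2 * 50 kHz = 100 kHz.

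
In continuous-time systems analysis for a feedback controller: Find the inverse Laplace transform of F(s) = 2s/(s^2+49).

Standard pair: s/(s^2+w^2) <-> cos(wt)*u(t)
With k=2, w=7: f(t) = 2*cos(7t)*u(t)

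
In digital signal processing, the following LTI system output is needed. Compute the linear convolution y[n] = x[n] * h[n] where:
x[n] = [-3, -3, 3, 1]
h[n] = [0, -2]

y[n] = sum_k x[k]*h[n-k]. Output length = len(x) + len(h) - 1 = 4 + 2 - 1 = 5.
y[0] = -3*0 = 0
y[1] = -3*0 + -3*-2 = 6
y[2] = 3*0 + -3*-2 = 6
y[3] = 1*0 + 3*-2 = -6
y[4] = 1*-2 = -2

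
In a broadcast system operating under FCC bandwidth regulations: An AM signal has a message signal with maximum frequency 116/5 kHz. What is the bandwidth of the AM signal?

In AM (double-sideband), the bandwidth is twice the message frequency.
BW = 2 * f_m = 2 * 116/5 kHz = 232/5 kHz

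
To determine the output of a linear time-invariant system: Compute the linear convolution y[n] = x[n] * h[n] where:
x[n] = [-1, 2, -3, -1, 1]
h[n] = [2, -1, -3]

y[n] = sum_k x[k]*h[n-k]. Output length = len(x) + len(h) - 1 = 5 + 3 - 1 = 7.
y[0] = -1*2 = -2
y[1] = 2*2 + -1*-1 = 5
y[2] = -3*2 + 2*-1 + -1*-3 = -5
y[3] = -1*2 + -3*-1 + 2*-3 = -5
y[4] = 1*2 + -1*-1 + -3*-3 = 12
y[5] = 1*-1 + -1*-3 = 2
y[6] = 1*-3 = -3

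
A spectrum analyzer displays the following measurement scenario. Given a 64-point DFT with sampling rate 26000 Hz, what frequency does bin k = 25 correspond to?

The frequency of DFT bin k is: f_k = k * f_s / N
f_25 = 25 * 26000 / 64 = 40625/4 Hz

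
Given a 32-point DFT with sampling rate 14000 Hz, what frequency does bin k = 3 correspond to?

The frequency of DFT bin k is: f_k = k * f_s / N
f_3 = 3 * 14000 / 32 = 2625/2 Hz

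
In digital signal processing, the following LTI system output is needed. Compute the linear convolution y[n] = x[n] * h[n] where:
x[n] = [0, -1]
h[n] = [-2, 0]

y[n] = sum_k x[k]*h[n-k]. Output length = len(x) + len(h) - 1 = 2 + 2 - 1 = 3.
y[0] = 0*-2 = 0
y[1] = -1*-2 + 0*0 = 2
y[2] = -1*0 = 0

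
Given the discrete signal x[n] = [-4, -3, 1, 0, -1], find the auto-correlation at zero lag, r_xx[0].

The auto-correlation at zero lag r_xx[0] equals the signal energy.
r_xx[0] = sum of x[n]^2 = (-4)^2 + (-3)^2 + 1^2 + 0^2 + (-1)^2
= 16 + 9 + 1 + 0 + 1 = 27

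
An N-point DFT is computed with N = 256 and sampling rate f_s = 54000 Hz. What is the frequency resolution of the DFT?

DFT frequency resolution = f_s / N
= 54000 / 256 = 3375/16 Hz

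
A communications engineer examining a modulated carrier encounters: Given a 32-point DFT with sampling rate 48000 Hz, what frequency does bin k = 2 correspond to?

The frequency of DFT bin k is: f_k = k * f_s / N
f_2 = 2 * 48000 / 32 = 3000 Hz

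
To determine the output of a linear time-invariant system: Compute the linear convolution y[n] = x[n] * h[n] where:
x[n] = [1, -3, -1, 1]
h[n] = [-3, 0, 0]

y[n] = sum_k x[k]*h[n-k]. Output length = len(x) + len(h) - 1 = 4 + 3 - 1 = 6.
y[0] = 1*-3 = -3
y[1] = -3*-3 + 1*0 = 9
y[2] = -1*-3 + -3*0 + 1*0 = 3
y[3] = 1*-3 + -1*0 + -3*0 = -3
y[4] = 1*0 + -1*0 = 0
y[5] = 1*0 = 0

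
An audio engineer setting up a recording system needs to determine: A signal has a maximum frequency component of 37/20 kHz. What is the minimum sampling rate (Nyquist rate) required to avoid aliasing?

By the Nyquist-Shannon sampling theorem,
the minimum sampling rate (Nyquist rate) must be at least 2 * f_max.
Nyquist rate = 2 * 37/20 kHz = 37/10 kHz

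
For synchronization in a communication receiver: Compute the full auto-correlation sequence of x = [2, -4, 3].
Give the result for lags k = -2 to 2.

r_xx[k] = sum_m x[m]*x[m+k], indexed from 0, for k = -2 to 2:
  r_xx[-2] = x[2]*x[0] = 6
  r_xx[-1] = x[1]*x[0] + x[2]*x[1] = -20
  r_xx[0] = x[0]*x[0] + x[1]*x[1] + x[2]*x[2] = 29
  r_xx[1] = x[0]*x[1] + x[1]*x[2] = -20
  r_xx[2] = x[0]*x[2] = 6
r_xx = [6, -20, 29, -20, 6]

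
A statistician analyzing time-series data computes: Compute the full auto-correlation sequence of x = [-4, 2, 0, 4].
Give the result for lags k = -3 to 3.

r_xx[k] = sum_m x[m]*x[m+k], indexed from 0, for k = -3 to 3:
  r_xx[-3] = x[3]*x[0] = -16
  r_xx[-2] = x[2]*x[0] + x[3]*x[1] = 8
  r_xx[-1] = x[1]*x[0] + x[2]*x[1] + x[3]*x[2] = -8
  r_xx[0] = x[0]*x[0] + x[1]*x[1] + x[2]*x[2] + x[3]*x[3] = 36
  r_xx[1] = x[0]*x[1] + x[1]*x[2] + x[2]*x[3] = -8
  r_xx[2] = x[0]*x[2] + x[1]*x[3] = 8
  r_xx[3] = x[0]*x[3] = -16
r_xx = [-16, 8, -8, 36, -8, 8, -16]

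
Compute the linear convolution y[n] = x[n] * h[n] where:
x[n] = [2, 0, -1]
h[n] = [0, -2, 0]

y[n] = sum_k x[k]*h[n-k]. Output length = len(x) + len(h) - 1 = 3 + 3 - 1 = 5.
y[0] = 2*0 = 0
y[1] = 0*0 + 2*-2 = -4
y[2] = -1*0 + 0*-2 + 2*0 = 0
y[3] = -1*-2 + 0*0 = 2
y[4] = -1*0 = 0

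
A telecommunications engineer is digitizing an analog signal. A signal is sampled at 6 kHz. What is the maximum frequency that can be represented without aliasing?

The maximum frequency that can be represented without aliasing
is the Nyquist frequency: f_max = f_s / 2 = 6 kHz / 2 = 3 kHz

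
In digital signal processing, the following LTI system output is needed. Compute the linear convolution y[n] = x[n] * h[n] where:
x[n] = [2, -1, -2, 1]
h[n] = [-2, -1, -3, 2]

y[n] = sum_k x[k]*h[n-k]. Output length = len(x) + len(h) - 1 = 4 + 4 - 1 = 7.
y[0] = 2*-2 = -4
y[1] = -1*-2 + 2*-1 = 0
y[2] = -2*-2 + -1*-1 + 2*-3 = -1
y[3] = 1*-2 + -2*-1 + -1*-3 + 2*2 = 7
y[4] = 1*-1 + -2*-3 + -1*2 = 3
y[5] = 1*-3 + -2*2 = -7
y[6] = 1*2 = 2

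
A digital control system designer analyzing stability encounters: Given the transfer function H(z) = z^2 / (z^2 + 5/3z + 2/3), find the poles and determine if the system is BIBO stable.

Poles are roots of the denominator: z^2 + 5/3z + 2/3 = 0.
Quadratic formula: z = [-(5/3) +/- sqrt((5/3)^2 - 4*(2/3))] / 2
Discriminant = 25/9 - 8/3 = 1/9; sqrt = 1/3.
z = (-5/3 +/- 1/3) / 2 => z = -2/3 or z = -1.
|p1| = 1, |p2| = 2/3.
For BIBO stability, all poles must lie inside the unit circle (|p| < 1).
System is UNSTABLE since at least one |p| >= 1.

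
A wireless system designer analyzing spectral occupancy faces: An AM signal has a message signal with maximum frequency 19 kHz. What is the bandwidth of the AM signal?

In AM (double-sideband), the bandwidth is twice the message frequency.
BW = 2 * f_m = 2 * 19 kHz = 38 kHz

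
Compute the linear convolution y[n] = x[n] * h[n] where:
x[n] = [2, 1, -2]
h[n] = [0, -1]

y[n] = sum_k x[k]*h[n-k]. Output length = len(x) + len(h) - 1 = 3 + 2 - 1 = 4.
y[0] = 2*0 = 0
y[1] = 1*0 + 2*-1 = -2
y[2] = -2*0 + 1*-1 = -1
y[3] = -2*-1 = 2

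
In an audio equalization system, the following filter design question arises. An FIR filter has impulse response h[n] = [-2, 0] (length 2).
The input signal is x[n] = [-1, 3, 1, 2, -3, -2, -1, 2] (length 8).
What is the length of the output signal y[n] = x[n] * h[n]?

For linear convolution, the output length is:
len(y) = len(x) + len(h) - 1 = 8 + 2 - 1 = 9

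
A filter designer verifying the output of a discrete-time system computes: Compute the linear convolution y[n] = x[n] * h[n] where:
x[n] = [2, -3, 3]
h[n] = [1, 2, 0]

y[n] = sum_k x[k]*h[n-k]. Output length = len(x) + len(h) - 1 = 3 + 3 - 1 = 5.
y[0] = 2*1 = 2
y[1] = -3*1 + 2*2 = 1
y[2] = 3*1 + -3*2 + 2*0 = -3
y[3] = 3*2 + -3*0 = 6
y[4] = 3*0 = 0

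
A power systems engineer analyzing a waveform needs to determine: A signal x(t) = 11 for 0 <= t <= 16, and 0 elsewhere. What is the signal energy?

Energy = integral of |x(t)|^2 dt over the signal duration
= 11^2 * 16 = 121 * 16 = 1936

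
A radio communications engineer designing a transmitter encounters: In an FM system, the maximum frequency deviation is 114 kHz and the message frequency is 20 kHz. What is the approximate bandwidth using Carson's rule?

Carson's rule: BW = 2*(delta_f + f_m)
= 2*(114 + 20) kHz = 268 kHz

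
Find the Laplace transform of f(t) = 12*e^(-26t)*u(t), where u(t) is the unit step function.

Standard Laplace transform pair:
e^(-at)*u(t) <-> 1/(s+a)
With a = 26: L{12*e^(-26t)*u(t)} = 12/(s+26), ROC: Re(s) > -26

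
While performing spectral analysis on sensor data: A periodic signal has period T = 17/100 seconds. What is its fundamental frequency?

The fundamental frequency is the reciprocal of the period.
f = 1/T = 1/(17/100) = 100/17 Hz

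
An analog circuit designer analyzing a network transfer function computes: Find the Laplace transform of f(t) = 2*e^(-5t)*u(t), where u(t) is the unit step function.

Standard Laplace transform pair:
e^(-at)*u(t) <-> 1/(s+a)
With a = 5: L{2*e^(-5t)*u(t)} = 2/(s+5), ROC: Re(s) > -5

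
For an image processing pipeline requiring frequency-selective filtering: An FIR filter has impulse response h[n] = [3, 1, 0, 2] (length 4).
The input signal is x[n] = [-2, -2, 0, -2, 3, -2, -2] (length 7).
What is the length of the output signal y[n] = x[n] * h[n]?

For linear convolution, the output length is:
len(y) = len(x) + len(h) - 1 = 7 + 4 - 1 = 10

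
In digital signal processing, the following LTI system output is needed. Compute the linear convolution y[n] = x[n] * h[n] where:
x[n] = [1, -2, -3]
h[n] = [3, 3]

y[n] = sum_k x[k]*h[n-k]. Output length = len(x) + len(h) - 1 = 3 + 2 - 1 = 4.
y[0] = 1*3 = 3
y[1] = -2*3 + 1*3 = -3
y[2] = -3*3 + -2*3 = -15
y[3] = -3*3 = -9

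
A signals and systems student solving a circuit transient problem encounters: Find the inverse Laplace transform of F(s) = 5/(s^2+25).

Standard pair: w/(s^2+w^2) <-> sin(wt)*u(t)
Recognize w^2 = 25, so w = 5; numerator 5 = 1*5.
f(t) = sin(5t)*u(t)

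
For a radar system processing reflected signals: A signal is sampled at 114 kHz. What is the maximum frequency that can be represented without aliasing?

The maximum frequency that can be represented without aliasing
is the Nyquist frequency: f_max = f_s / 2 = 114 kHz / 2 = 57 kHz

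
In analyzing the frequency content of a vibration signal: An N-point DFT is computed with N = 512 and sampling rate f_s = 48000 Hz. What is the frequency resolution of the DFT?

DFT frequency resolution = f_s / N
= 48000 / 512 = 375/4 Hz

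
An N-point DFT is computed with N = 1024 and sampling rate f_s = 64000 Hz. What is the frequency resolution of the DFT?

DFT frequency resolution = f_s / N
= 64000 / 1024 = 125/2 Hz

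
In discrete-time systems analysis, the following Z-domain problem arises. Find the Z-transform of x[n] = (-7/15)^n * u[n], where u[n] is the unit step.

The Z-transform of a^n * u[n] is z/(z-a) for |z| > |a|.
Here a = -7/15, so X(z) = z/(z - (-7/15)) = 15z/(15z + 7)
ROC: |z| > 7/15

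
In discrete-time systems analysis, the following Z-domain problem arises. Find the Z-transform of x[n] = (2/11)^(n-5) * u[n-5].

Time-shifting property: if X(z) = Z{x[n]}, then Z{x[n-d]} = z^(-d) * X(z)
X(z) = z/(z - 2/11) for x[n] = (2/11)^n * u[n]
Z{x[n-5]} = z^(-5) * z/(z - 2/11) = z^(-4)/(z - 2/11)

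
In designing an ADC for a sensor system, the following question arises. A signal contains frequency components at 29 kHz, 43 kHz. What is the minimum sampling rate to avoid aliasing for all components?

The highest frequency component is f_max = 43 kHz.
Nyquist rate = 2 * f_max = 2 * 43 kHz = 86 kHz.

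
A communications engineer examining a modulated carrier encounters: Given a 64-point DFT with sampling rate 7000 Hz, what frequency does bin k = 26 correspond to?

The frequency of DFT bin k is: f_k = k * f_s / N
f_26 = 26 * 7000 / 64 = 11375/4 Hz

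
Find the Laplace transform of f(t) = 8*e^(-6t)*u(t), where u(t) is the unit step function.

Standard Laplace transform pair:
e^(-at)*u(t) <-> 1/(s+a)
With a = 6: L{8*e^(-6t)*u(t)} = 8/(s+6), ROC: Re(s) > -6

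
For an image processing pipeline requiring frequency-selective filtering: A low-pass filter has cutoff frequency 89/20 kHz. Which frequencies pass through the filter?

A low-pass filter passes all frequencies below the cutoff frequency 89/20 kHz and attenuates higher frequencies.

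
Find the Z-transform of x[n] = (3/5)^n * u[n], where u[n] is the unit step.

The Z-transform of a^n * u[n] is z/(z-a) for |z| > |a|.
Here a = 3/5, so X(z) = z/(z - (3/5)) = 5z/(5z - 3)
ROC: |z| > 3/5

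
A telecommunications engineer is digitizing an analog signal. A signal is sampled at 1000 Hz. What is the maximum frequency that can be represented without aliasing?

The maximum frequency that can be represented without aliasing
is the Nyquist frequency: f_max = f_s / 2 = 1000 Hz / 2 = 500 Hz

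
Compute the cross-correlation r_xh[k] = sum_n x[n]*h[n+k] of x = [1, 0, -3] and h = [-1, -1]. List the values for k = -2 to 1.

Both sequences indexed from 0 and zero outside their support.
Lags with overlap: k = -2 to 1.
  r_xh[-2] = x[2]*h[0] = 3
  r_xh[-1] = x[1]*h[0] + x[2]*h[1] = 3
  r_xh[0] = x[0]*h[0] + x[1]*h[1] = -1
  r_xh[1] = x[0]*h[1] = -1
r_xh = [3, 3, -1, -1] (for k = -2, ..., 1)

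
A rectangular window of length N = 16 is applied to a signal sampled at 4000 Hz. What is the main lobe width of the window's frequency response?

For a rectangular window of length N,
the main lobe width in frequency is 2*f_s/N.
= 2*4000/16 = 500 Hz
This determines the minimum frequency separation for resolving two sinusoids.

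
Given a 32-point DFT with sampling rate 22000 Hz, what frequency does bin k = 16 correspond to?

The frequency of DFT bin k is: f_k = k * f_s / N
f_16 = 16 * 22000 / 32 = 11000 Hz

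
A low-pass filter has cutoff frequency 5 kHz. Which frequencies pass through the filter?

A low-pass filter passes all frequencies below the cutoff frequency 5 kHz and attenuates higher frequencies.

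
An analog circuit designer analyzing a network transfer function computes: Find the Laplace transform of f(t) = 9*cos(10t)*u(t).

Standard pair: cos(wt)*u(t) <-> s/(s^2+w^2)
With w = 10: L{9*cos(10t)*u(t)} = 9s/(s^2+100)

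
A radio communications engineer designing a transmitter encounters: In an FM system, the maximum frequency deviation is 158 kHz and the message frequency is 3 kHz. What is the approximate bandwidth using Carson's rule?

Carson's rule: BW = 2*(delta_f + f_m)
= 2*(158 + 3) kHz = 322 kHz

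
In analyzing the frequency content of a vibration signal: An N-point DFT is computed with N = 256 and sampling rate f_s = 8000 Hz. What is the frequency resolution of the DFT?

DFT frequency resolution = f_s / N
= 8000 / 256 = 125/4 Hz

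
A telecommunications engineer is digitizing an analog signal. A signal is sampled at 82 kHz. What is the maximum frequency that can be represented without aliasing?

The maximum frequency that can be represented without aliasing
is the Nyquist frequency: f_max = f_s / 2 = 82 kHz / 2 = 41 kHz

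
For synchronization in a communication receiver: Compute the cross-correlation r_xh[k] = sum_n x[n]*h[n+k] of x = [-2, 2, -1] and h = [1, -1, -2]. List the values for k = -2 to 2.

Both sequences indexed from 0 and zero outside their support.
Lags with overlap: k = -2 to 2.
  r_xh[-2] = x[2]*h[0] = -1
  r_xh[-1] = x[1]*h[0] + x[2]*h[1] = 3
  r_xh[0] = x[0]*h[0] + x[1]*h[1] + x[2]*h[2] = -2
  r_xh[1] = x[0]*h[1] + x[1]*h[2] = -2
  r_xh[2] = x[0]*h[2] = 4
r_xh = [-1, 3, -2, -2, 4] (for k = -2, ..., 2)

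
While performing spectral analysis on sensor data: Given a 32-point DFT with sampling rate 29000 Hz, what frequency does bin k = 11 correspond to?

The frequency of DFT bin k is: f_k = k * f_s / N
f_11 = 11 * 29000 / 32 = 39875/4 Hz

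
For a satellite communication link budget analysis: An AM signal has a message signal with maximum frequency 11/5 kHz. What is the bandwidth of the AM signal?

In AM (double-sideband), the bandwidth is twice the message frequency.
BW = 2 * f_m = 2 * 11/5 kHz = 22/5 kHz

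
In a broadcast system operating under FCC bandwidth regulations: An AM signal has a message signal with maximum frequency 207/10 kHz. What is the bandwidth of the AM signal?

In AM (double-sideband), the bandwidth is twice the message frequency.
BW = 2 * f_m = 2 * 207/10 kHz = 207/5 kHz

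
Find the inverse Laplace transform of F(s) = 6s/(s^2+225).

Standard pair: s/(s^2+w^2) <-> cos(wt)*u(t)
With k=6, w=15: f(t) = 6*cos(15t)*u(t)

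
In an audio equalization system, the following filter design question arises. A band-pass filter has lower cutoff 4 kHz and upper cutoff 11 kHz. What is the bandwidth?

Bandwidth = f_high - f_low
= 11 kHz - 4 kHz = 7 kHz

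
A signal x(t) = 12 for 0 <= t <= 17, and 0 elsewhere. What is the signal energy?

Energy = integral of |x(t)|^2 dt over the signal duration
= 12^2 * 17 = 144 * 17 = 2448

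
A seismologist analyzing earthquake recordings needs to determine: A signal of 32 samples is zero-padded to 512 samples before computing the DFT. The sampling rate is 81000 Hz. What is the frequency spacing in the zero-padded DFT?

Original DFT: N = 32, resolution = f_s/N = 81000/32 = 10125/4 Hz
Zero-padded DFT: N = 512, resolution = f_s/N = 81000/512 = 10125/64 Hz
Zero-padding interpolates the spectrum (finer frequency grid)
but does NOT improve the true spectral resolution (ability to resolve close frequencies).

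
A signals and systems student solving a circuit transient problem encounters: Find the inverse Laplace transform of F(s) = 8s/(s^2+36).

Standard pair: s/(s^2+w^2) <-> cos(wt)*u(t)
With k=8, w=6: f(t) = 8*cos(6t)*u(t)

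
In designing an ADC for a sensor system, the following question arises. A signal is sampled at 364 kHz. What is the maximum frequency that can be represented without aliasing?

The maximum frequency that can be represented without aliasing
is the Nyquist frequency: f_max = f_s / 2 = 364 kHz / 2 = 182 kHz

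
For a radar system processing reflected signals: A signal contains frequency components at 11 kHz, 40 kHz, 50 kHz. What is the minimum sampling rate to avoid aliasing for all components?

The highest frequency component is f_max = 50 kHz.
Nyquist rate = 2 * f_max = 2 * 50 kHz = 100 kHz.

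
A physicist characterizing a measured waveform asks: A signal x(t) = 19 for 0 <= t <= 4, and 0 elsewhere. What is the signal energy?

Energy = integral of |x(t)|^2 dt over the signal duration
= 19^2 * 4 = 361 * 4 = 1444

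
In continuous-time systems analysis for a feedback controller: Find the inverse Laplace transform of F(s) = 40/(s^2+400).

Standard pair: w/(s^2+w^2) <-> sin(wt)*u(t)
Recognize w^2 = 400, so w = 20; numerator 40 = 2*20.
f(t) = 2*sin(20t)*u(t)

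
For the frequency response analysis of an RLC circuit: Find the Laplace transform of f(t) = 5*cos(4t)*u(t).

Standard pair: cos(wt)*u(t) <-> s/(s^2+w^2)
With w = 4: L{5*cos(4t)*u(t)} = 5s/(s^2+16)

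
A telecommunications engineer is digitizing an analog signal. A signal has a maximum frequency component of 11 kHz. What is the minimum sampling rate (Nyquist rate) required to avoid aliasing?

By the Nyquist-Shannon sampling theorem,
the minimum sampling rate (Nyquist rate) must be at least 2 * f_max.
Nyquist rate = 2 * 11 kHz = 22 kHz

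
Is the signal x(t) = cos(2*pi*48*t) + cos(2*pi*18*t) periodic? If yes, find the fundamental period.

f1 = 48 Hz, f2 = 18 Hz
Period T1 = 1/48, T2 = 1/18
Ratio T1/T2 = 18/48, which is rational.
The signal is periodic with fundamental period T = 1/GCD(48,18) = 1/6 s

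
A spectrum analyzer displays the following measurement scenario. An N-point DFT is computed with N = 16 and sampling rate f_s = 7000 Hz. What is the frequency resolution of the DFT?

DFT frequency resolution = f_s / N
= 7000 / 16 = 875/2 Hz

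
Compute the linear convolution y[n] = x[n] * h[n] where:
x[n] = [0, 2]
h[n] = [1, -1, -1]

y[n] = sum_k x[k]*h[n-k]. Output length = len(x) + len(h) - 1 = 2 + 3 - 1 = 4.
y[0] = 0*1 = 0
y[1] = 2*1 + 0*-1 = 2
y[2] = 2*-1 + 0*-1 = -2
y[3] = 2*-1 = -2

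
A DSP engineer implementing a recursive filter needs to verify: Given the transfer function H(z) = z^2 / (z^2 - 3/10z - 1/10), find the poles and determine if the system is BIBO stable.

Poles are roots of the denominator: z^2 - 3/10z - 1/10 = 0.
Quadratic formula: z = [-(-3/10) +/- sqrt((-3/10)^2 - 4*(-1/10))] / 2
Discriminant = 9/100 + 2/5 = 49/100; sqrt = 7/10.
z = (3/10 +/- 7/10) / 2 => z = 1/2 or z = -1/5.
|p1| = 1/5, |p2| = 1/2.
For BIBO stability, all poles must lie inside the unit circle (|p| < 1).
System is STABLE since both |p| < 1.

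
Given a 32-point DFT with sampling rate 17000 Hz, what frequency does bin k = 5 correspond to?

The frequency of DFT bin k is: f_k = k * f_s / N
f_5 = 5 * 17000 / 32 = 10625/4 Hz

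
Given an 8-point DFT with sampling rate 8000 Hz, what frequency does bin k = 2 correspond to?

The frequency of DFT bin k is: f_k = k * f_s / N
f_2 = 2 * 8000 / 8 = 2000 Hz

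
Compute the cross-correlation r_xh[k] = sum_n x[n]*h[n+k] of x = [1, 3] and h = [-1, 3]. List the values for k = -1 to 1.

Both sequences indexed from 0 and zero outside their support.
Lags with overlap: k = -1 to 1.
  r_xh[-1] = x[1]*h[0] = -3
  r_xh[0] = x[0]*h[0] + x[1]*h[1] = 8
  r_xh[1] = x[0]*h[1] = 3
r_xh = [-3, 8, 3] (for k = -1, ..., 1)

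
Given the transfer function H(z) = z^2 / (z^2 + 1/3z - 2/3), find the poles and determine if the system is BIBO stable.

Poles are roots of the denominator: z^2 + 1/3z - 2/3 = 0.
Quadratic formula: z = [-(1/3) +/- sqrt((1/3)^2 - 4*(-2/3))] / 2
Discriminant = 1/9 + 8/3 = 25/9; sqrt = 5/3.
z = (-1/3 +/- 5/3) / 2 => z = 2/3 or z = -1.
|p1| = 1, |p2| = 2/3.
For BIBO stability, all poles must lie inside the unit circle (|p| < 1).
System is UNSTABLE since at least one |p| >= 1.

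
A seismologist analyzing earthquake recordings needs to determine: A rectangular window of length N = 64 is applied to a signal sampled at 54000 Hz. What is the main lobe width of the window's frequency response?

For a rectangular window of length N,
the main lobe width in frequency is 2*f_s/N.
= 2*54000/64 = 3375/2 Hz
This determines the minimum frequency separation for resolving two sinusoids.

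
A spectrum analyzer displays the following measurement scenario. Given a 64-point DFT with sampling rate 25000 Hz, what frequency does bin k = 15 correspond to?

The frequency of DFT bin k is: f_k = k * f_s / N
f_15 = 15 * 25000 / 64 = 46875/8 Hz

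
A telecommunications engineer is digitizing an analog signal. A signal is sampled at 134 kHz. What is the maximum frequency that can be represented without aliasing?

The maximum frequency that can be represented without aliasing
is the Nyquist frequency: f_max = f_s / 2 = 134 kHz / 2 = 67 kHz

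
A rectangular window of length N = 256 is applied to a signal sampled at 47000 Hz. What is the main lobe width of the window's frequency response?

For a rectangular window of length N,
the main lobe width in frequency is 2*f_s/N.
= 2*47000/256 = 5875/16 Hz
This determines the minimum frequency separation for resolving two sinusoids.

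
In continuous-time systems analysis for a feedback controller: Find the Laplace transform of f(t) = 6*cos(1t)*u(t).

Standard pair: cos(wt)*u(t) <-> s/(s^2+w^2)
With w = 1: L{6*cos(1t)*u(t)} = 6s/(s^2+1)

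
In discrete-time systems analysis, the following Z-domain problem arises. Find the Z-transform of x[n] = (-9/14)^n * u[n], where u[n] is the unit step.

The Z-transform of a^n * u[n] is z/(z-a) for |z| > |a|.
Here a = -9/14, so X(z) = z/(z - (-9/14)) = 14z/(14z + 9)
ROC: |z| > 9/14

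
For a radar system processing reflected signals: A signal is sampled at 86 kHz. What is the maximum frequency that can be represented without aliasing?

The maximum frequency that can be represented without aliasing
is the Nyquist frequency: f_max = f_s / 2 = 86 kHz / 2 = 43 kHz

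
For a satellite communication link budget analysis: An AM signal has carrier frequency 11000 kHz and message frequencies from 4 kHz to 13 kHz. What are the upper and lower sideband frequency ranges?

Upper sideband (USB) = fc + [fm_low, fm_high] = 11000 + [4, 13] = [11004, 11013] kHz
Lower sideband (LSB) = fc - [fm_high, fm_low] = 11000 - [13, 4] = [10987, 10996] kHz
Total occupied spectrum: 10987 kHz to 11013 kHz (plus carrier at 11000 kHz)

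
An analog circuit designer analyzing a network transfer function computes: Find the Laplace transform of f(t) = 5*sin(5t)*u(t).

Standard pair: sin(wt)*u(t) <-> w/(s^2+w^2)
With w = 5: L{5*sin(5t)*u(t)} = 25/(s^2+25)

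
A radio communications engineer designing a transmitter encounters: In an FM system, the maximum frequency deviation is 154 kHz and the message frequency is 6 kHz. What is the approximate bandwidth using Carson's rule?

Carson's rule: BW = 2*(delta_f + f_m)
= 2*(154 + 6) kHz = 320 kHz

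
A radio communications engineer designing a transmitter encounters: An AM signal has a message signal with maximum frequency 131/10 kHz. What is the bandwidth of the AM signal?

In AM (double-sideband), the bandwidth is twice the message frequency.
BW = 2 * f_m = 2 * 131/10 kHz = 131/5 kHz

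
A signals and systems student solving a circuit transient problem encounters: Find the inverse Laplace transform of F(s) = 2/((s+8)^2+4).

Standard pair: w/((s+a)^2+w^2) <-> e^(-at)*sin(wt)*u(t)
With a=8, w=2: f(t) = e^(-8t)*sin(2t)*u(t)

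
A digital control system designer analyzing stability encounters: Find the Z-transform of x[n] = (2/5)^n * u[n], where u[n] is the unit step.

The Z-transform of a^n * u[n] is z/(z-a) for |z| > |a|.
Here a = 2/5, so X(z) = z/(z - (2/5)) = 5z/(5z - 2)
ROC: |z| > 2/5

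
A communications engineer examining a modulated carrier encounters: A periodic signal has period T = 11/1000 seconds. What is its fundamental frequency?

The fundamental frequency is the reciprocal of the period.
f = 1/T = 1/(11/1000) = 1000/11 Hz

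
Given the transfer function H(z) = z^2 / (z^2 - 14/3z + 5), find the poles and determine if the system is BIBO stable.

Poles are roots of the denominator: z^2 - 14/3z + 5 = 0.
Quadratic formula: z = [-(-14/3) +/- sqrt((-14/3)^2 - 4*(5))] / 2
Discriminant = 196/9 - 20 = 16/9; sqrt = 4/3.
z = (14/3 +/- 4/3) / 2 => z = 3 or z = 5/3.
|p1| = 3, |p2| = 5/3.
For BIBO stability, all poles must lie inside the unit circle (|p| < 1).
System is UNSTABLE since at least one |p| >= 1.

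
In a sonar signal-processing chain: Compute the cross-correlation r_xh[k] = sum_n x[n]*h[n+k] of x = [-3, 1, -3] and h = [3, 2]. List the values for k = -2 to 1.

Both sequences indexed from 0 and zero outside their support.
Lags with overlap: k = -2 to 1.
  r_xh[-2] = x[2]*h[0] = -9
  r_xh[-1] = x[1]*h[0] + x[2]*h[1] = -3
  r_xh[0] = x[0]*h[0] + x[1]*h[1] = -7
  r_xh[1] = x[0]*h[1] = -6
r_xh = [-9, -3, -7, -6] (for k = -2, ..., 1)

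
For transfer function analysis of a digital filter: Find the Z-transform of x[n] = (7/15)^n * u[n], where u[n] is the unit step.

The Z-transform of a^n * u[n] is z/(z-a) for |z| > |a|.
Here a = 7/15, so X(z) = z/(z - (7/15)) = 15z/(15z - 7)
ROC: |z| > 7/15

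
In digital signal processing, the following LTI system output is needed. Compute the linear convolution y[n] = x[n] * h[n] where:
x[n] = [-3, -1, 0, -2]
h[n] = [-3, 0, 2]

y[n] = sum_k x[k]*h[n-k]. Output length = len(x) + len(h) - 1 = 4 + 3 - 1 = 6.
y[0] = -3*-3 = 9
y[1] = -1*-3 + -3*0 = 3
y[2] = 0*-3 + -1*0 + -3*2 = -6
y[3] = -2*-3 + 0*0 + -1*2 = 4
y[4] = -2*0 + 0*2 = 0
y[5] = -2*2 = -4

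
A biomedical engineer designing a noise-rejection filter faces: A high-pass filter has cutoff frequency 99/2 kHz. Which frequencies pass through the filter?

A high-pass filter passes all frequencies above the cutoff frequency 99/2 kHz and attenuates lower frequencies.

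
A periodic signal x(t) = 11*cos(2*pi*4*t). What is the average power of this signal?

Average power of A*cos(wt) is A^2/2.
P = 11^2 / 2 = 121/2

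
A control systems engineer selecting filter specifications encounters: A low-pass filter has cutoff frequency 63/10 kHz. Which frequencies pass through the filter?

A low-pass filter passes all frequencies below the cutoff frequency 63/10 kHz and attenuates higher frequencies.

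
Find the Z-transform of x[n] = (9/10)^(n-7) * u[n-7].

Time-shifting property: if X(z) = Z{x[n]}, then Z{x[n-d]} = z^(-d) * X(z)
X(z) = z/(z - 9/10) for x[n] = (9/10)^n * u[n]
Z{x[n-7]} = z^(-7) * z/(z - 9/10) = z^(-6)/(z - 9/10)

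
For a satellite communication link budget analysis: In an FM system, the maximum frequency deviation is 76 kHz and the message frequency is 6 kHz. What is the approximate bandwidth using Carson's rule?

Carson's rule: BW = 2*(delta_f + f_m)
= 2*(76 + 6) kHz = 164 kHz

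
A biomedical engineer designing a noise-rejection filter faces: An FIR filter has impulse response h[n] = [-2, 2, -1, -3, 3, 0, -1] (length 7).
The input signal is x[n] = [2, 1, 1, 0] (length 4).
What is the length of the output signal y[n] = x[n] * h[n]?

For linear convolution, the output length is:
len(y) = len(x) + len(h) - 1 = 4 + 7 - 1 = 10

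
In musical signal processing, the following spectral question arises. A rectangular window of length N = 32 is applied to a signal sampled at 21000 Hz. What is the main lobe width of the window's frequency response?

For a rectangular window of length N,
the main lobe width in frequency is 2*f_s/N.
= 2*21000/32 = 2625/2 Hz
This determines the minimum frequency separation for resolving two sinusoids.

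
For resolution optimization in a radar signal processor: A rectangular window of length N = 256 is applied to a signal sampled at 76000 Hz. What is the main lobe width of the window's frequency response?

For a rectangular window of length N,
the main lobe width in frequency is 2*f_s/N.
= 2*76000/256 = 2375/4 Hz
This determines the minimum frequency separation for resolving two sinusoids.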